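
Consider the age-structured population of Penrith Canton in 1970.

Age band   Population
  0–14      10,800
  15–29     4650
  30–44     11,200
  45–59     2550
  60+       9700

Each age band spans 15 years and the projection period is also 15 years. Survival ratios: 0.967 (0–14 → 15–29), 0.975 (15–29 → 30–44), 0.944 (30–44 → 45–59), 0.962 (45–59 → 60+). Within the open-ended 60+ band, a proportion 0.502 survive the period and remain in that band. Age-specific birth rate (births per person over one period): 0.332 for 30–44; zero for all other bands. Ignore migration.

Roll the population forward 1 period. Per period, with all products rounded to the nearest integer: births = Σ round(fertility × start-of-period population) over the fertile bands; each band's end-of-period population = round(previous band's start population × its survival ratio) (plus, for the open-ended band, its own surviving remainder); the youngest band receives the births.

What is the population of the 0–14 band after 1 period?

Numbering the bands 1..5 from youngest to oldest:
— Period 1 —
Births: 11200 × 0.332 = 3718
Band 2: 10800 × 0.967 = 10444
Band 3: 4650 × 0.975 = 4534
Band 4: 11200 × 0.944 = 10573
Band 5: 2550 × 0.962 + 9700 × 0.502 = 2453 + 4869 = 7322
End of period: [3718, 10444, 4534, 10573, 7322]

3718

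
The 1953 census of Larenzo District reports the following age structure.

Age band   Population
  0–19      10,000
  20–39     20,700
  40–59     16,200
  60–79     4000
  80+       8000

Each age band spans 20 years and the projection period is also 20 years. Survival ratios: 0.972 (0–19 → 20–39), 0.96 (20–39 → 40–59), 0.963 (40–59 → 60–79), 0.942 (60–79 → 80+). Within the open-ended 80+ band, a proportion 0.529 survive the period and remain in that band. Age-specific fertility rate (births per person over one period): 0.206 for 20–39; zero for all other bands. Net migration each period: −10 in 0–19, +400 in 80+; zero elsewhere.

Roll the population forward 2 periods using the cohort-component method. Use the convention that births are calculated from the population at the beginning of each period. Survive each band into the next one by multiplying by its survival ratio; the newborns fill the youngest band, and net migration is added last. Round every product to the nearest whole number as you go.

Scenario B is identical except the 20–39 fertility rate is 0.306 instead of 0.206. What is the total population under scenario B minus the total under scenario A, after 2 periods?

Period 1.
Births: 20700 × 0.206 = 4264
20–39: 10000 × 0.972 = 9720
40–59: 20700 × 0.96 = 19872
60–79: 16200 × 0.963 = 15601
80+: 4000 × 0.942 + 8000 × 0.529 = 3768 + 4232 = 8000
Net migration: 0–19 − 10 → 4254; 80+ + 400 → 8400
Population now: 0–19=4254, 20–39=9720, 40–59=19872, 60–79=15601, 80+=8400
Period 2.
Births: 9720 × 0.206 = 2002
20–39: 4254 × 0.972 = 4135
40–59: 9720 × 0.96 = 9331
60–79: 19872 × 0.963 = 19137
80+: 15601 × 0.942 + 8400 × 0.529 = 14696 + 4444 = 19140
Net migration: 0–19 − 10 → 1992; 80+ + 400 → 19540
Population now: 0–19=1992, 20–39=4135, 40–59=9331, 60–79=19137, 80+=19540
Scenario A total after 2 periods: 54135
Scenario B projection —
Period 1.
Births: 20700 × 0.306 = 6334
20–39: 10000 × 0.972 = 9720
40–59: 20700 × 0.96 = 19872
60–79: 16200 × 0.963 = 15601
80+: 4000 × 0.942 + 8000 × 0.529 = 3768 + 4232 = 8000
Net migration: 0–19 − 10 → 6324; 80+ + 400 → 8400
Population now: 0–19=6324, 20–39=9720, 40–59=19872, 60–79=15601, 80+=8400
Period 2.
Births: 9720 × 0.306 = 2974
20–39: 6324 × 0.972 = 6147
40–59: 9720 × 0.96 = 9331
60–79: 19872 × 0.963 = 19137
80+: 15601 × 0.942 + 8400 × 0.529 = 14696 + 4444 = 19140
Net migration: 0–19 − 10 → 2964; 80+ + 400 → 19540
Population now: 0–19=2964, 20–39=6147, 40–59=9331, 60–79=19137, 80+=19540
Scenario B total after 2 periods: 57119
Difference B − A = 57119 − 54135 = 2984

2984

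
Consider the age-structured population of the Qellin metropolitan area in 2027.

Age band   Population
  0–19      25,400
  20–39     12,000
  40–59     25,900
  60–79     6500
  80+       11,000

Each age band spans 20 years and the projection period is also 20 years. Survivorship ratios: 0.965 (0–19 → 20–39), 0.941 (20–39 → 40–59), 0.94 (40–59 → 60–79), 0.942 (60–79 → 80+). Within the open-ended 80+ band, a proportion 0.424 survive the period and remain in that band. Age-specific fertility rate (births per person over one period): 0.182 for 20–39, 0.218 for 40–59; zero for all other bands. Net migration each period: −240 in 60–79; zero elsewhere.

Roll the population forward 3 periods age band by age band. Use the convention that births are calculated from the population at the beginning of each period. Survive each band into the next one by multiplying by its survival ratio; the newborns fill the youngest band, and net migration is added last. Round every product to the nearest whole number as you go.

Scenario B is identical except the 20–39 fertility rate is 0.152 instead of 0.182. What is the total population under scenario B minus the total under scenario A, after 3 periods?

-1315

Call the groups 1 to 5, youngest first.
— Period 1 —
Births: 12000 * 0.182 = 2184, 25900 * 0.218 = 5646 ⇒ total 7830
Group 2: 25400 * 0.965 = 24511
Group 3: 12000 * 0.941 = 11292
Group 4: 25900 * 0.94 = 24346
Group 5: 6500 * 0.942 + 11000 * 0.424 = 6123 + 4664 = 10787
Net migration: Group 4 − 240 → 24106
Giving 7830 / 24511 / 11292 / 24106 / 10787.
— Period 2 —
Births: 24511 * 0.182 = 4461, 11292 * 0.218 = 2462 ⇒ total 6923
Group 2: 7830 * 0.965 = 7556
Group 3: 24511 * 0.941 = 23065
Group 4: 11292 * 0.94 = 10614
Group 5: 24106 * 0.942 + 10787 * 0.424 = 22708 + 4574 = 27282
Net migration: Group 4 − 240 → 10374
Giving 6923 / 7556 / 23065 / 10374 / 27282.
— Period 3 —
Births: 7556 * 0.182 = 1375, 23065 * 0.218 = 5028 ⇒ total 6403
Group 2: 6923 * 0.965 = 6681
Group 3: 7556 * 0.941 = 7110
Group 4: 23065 * 0.94 = 21681
Group 5: 10374 * 0.942 + 27282 * 0.424 = 9772 + 11568 = 21340
Net migration: Group 4 − 240 → 21441
Giving 6403 / 6681 / 7110 / 21441 / 21340.
Scenario A total after 3 periods: 62975
Scenario B projection —
— Period 1 —
Births: 12000 * 0.152 = 1824, 25900 * 0.218 = 5646 ⇒ total 7470
Group 2: 25400 * 0.965 = 24511
Group 3: 12000 * 0.941 = 11292
Group 4: 25900 * 0.94 = 24346
Group 5: 6500 * 0.942 + 11000 * 0.424 = 6123 + 4664 = 10787
Net migration: Group 4 − 240 → 24106
Giving 7470 / 24511 / 11292 / 24106 / 10787.
— Period 2 —
Births: 24511 * 0.152 = 3726, 11292 * 0.218 = 2462 ⇒ total 6188
Group 2: 7470 * 0.965 = 7209
Group 3: 24511 * 0.941 = 23065
Group 4: 11292 * 0.94 = 10614
Group 5: 24106 * 0.942 + 10787 * 0.424 = 22708 + 4574 = 27282
Net migration: Group 4 − 240 → 10374
Giving 6188 / 7209 / 23065 / 10374 / 27282.
— Period 3 —
Births: 7209 * 0.152 = 1096, 23065 * 0.218 = 5028 ⇒ total 6124
Group 2: 6188 * 0.965 = 5971
Group 3: 7209 * 0.941 = 6784
Group 4: 23065 * 0.94 = 21681
Group 5: 10374 * 0.942 + 27282 * 0.424 = 9772 + 11568 = 21340
Net migration: Group 4 − 240 → 21441
Giving 6124 / 5971 / 6784 / 21441 / 21340.
Scenario B total after 3 periods: 61660
Difference B − A = 61660 − 62975 = -1315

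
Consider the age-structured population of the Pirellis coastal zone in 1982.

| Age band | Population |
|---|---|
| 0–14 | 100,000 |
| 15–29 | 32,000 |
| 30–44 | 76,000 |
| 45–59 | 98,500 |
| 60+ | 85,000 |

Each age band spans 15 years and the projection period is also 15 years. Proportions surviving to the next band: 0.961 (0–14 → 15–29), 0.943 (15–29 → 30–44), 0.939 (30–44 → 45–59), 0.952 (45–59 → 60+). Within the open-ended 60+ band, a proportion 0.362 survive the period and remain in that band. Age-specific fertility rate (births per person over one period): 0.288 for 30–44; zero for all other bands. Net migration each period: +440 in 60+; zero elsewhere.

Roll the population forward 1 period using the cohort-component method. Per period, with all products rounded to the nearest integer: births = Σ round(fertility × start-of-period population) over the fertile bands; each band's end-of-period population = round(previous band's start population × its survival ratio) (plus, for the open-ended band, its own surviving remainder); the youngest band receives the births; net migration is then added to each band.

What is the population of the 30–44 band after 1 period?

30176

(Bands numbered youngest = 1 to oldest = 5.)
After projecting period 1:
Births: 76000 × 0.288 = 21888
Band 2: 100000 × 0.961 = 96100
Band 3: 32000 × 0.943 = 30176
Band 4: 76000 × 0.939 = 71364
Band 5: 98500 × 0.952 + 85000 × 0.362 = 93772 + 30770 = 124542
Net migration: Band 5 + 440 → 124982
End of period: [21888, 96100, 30176, 71364, 124982]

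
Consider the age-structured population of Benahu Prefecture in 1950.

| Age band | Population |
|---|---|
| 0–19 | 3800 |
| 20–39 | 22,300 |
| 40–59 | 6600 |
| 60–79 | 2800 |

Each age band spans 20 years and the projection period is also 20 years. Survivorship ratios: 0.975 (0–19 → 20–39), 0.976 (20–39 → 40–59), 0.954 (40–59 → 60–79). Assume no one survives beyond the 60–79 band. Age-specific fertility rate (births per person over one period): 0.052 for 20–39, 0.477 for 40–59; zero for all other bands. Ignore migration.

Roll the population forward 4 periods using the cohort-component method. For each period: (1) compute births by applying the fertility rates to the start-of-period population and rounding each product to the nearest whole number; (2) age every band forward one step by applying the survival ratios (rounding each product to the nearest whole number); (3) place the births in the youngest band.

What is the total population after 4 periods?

18359

Let group 1 be 0–19 through group 4 = 60–79.
[period 1]
Births: 22300 * 0.052 = 1160  |  6600 * 0.477 = 3148 → total 4308
Group 2: 3800 * 0.975 = 3705
Group 3: 22300 * 0.976 = 21765
Group 4: 6600 * 0.954 = 6296
End of period: [4308, 3705, 21765, 6296]
[period 2]
Births: 3705 * 0.052 = 193  |  21765 * 0.477 = 10382 → total 10575
Group 2: 4308 * 0.975 = 4200
Group 3: 3705 * 0.976 = 3616
Group 4: 21765 * 0.954 = 20764
End of period: [10575, 4200, 3616, 20764]
[period 3]
Births: 4200 * 0.052 = 218  |  3616 * 0.477 = 1725 → total 1943
Group 2: 10575 * 0.975 = 10311
Group 3: 4200 * 0.976 = 4099
Group 4: 3616 * 0.954 = 3450
End of period: [1943, 10311, 4099, 3450]
[period 4]
Births: 10311 * 0.052 = 536  |  4099 * 0.477 = 1955 → total 2491
Group 2: 1943 * 0.975 = 1894
Group 3: 10311 * 0.976 = 10064
Group 4: 4099 * 0.954 = 3910
End of period: [2491, 1894, 10064, 3910]
Total after period 4: 2491 + 1894 + 10064 + 3910 = 18359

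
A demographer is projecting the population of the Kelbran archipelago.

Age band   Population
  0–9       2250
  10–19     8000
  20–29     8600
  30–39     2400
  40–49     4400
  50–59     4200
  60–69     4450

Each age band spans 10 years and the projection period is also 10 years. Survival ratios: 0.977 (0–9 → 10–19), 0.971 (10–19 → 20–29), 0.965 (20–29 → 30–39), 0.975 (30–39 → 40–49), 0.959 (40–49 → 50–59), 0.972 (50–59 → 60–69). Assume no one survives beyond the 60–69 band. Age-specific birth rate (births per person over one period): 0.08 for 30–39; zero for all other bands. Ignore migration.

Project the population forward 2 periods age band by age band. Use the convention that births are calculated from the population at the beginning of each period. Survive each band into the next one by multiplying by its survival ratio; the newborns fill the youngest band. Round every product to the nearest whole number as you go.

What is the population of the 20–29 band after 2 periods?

(Bands numbered youngest = 1 to oldest = 7.)
After projecting period 1:
Births: 2400 × 0.08 = 192
Band 2: 2250 × 0.977 = 2198
Band 3: 8000 × 0.971 = 7768
Band 4: 8600 × 0.965 = 8299
Band 5: 2400 × 0.975 = 2340
Band 6: 4400 × 0.959 = 4220
Band 7: 4200 × 0.972 = 4082
End of period: [192, 2198, 7768, 8299, 2340, 4220, 4082]
After projecting period 2:
Births: 8299 × 0.08 = 664
Band 2: 192 × 0.977 = 188
Band 3: 2198 × 0.971 = 2134
Band 4: 7768 × 0.965 = 7496
Band 5: 8299 × 0.975 = 8092
Band 6: 2340 × 0.959 = 2244
Band 7: 4220 × 0.972 = 4102
End of period: [664, 188, 2134, 7496, 8092, 2244, 4102]

2134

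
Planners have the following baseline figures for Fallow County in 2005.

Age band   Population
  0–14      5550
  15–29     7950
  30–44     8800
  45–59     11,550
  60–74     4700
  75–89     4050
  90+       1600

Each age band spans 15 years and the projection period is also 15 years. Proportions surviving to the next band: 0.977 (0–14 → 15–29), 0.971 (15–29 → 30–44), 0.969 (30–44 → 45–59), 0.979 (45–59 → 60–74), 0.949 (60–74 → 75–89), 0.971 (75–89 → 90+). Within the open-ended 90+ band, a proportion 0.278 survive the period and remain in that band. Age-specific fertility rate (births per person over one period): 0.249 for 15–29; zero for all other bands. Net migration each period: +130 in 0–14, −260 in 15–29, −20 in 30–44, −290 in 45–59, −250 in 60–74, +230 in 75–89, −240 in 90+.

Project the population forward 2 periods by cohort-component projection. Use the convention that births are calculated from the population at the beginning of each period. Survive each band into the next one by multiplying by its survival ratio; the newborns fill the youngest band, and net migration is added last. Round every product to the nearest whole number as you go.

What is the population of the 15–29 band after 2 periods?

[period 1]
Births: 7950 * 0.249 = 1980
15–29: 5550 * 0.977 = 5422
30–44: 7950 * 0.971 = 7719
45–59: 8800 * 0.969 = 8527
60–74: 11550 * 0.979 = 11307
75–89: 4700 * 0.949 = 4460
90+: 4050 * 0.971 + 1600 * 0.278 = 3933 + 445 = 4378
Net migration: 0–14 + 130 → 2110; 15–29 − 260 → 5162; 30–44 − 20 → 7699; 45–59 − 290 → 8237; 60–74 − 250 → 11057; 75–89 + 230 → 4690; 90+ − 240 → 4138
End of period: [2110, 5162, 7699, 8237, 11057, 4690, 4138]
[period 2]
Births: 5162 * 0.249 = 1285
15–29: 2110 * 0.977 = 2061
30–44: 5162 * 0.971 = 5012
45–59: 7699 * 0.969 = 7460
60–74: 8237 * 0.979 = 8064
75–89: 11057 * 0.949 = 10493
90+: 4690 * 0.971 + 4138 * 0.278 = 4554 + 1150 = 5704
Net migration: 0–14 + 130 → 1415; 15–29 − 260 → 1801; 30–44 − 20 → 4992; 45–59 − 290 → 7170; 60–74 − 250 → 7814; 75–89 + 230 → 10723; 90+ − 240 → 5464
End of period: [1415, 1801, 4992, 7170, 7814, 10723, 5464]

1801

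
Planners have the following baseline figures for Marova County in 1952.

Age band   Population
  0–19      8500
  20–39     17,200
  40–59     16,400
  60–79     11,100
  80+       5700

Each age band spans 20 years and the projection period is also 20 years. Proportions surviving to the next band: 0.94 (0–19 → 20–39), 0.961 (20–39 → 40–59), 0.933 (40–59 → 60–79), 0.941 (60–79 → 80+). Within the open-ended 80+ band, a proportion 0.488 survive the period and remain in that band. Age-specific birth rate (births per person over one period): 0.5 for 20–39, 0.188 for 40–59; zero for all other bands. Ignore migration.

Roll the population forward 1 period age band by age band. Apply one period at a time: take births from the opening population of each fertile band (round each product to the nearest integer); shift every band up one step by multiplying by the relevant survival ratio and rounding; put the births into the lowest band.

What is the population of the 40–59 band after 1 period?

(Bands numbered youngest = 1 to oldest = 5.)
After projecting period 1:
Births: 17200 * 0.5 = 8600 ; 16400 * 0.188 = 3083 → 11683
Band 2: 8500 * 0.94 = 7990
Band 3: 17200 * 0.961 = 16529
Band 4: 16400 * 0.933 = 15301
Band 5: 11100 * 0.941 + 5700 * 0.488 = 10445 + 2782 = 13227
End of period: [11683, 7990, 16529, 15301, 13227]

16529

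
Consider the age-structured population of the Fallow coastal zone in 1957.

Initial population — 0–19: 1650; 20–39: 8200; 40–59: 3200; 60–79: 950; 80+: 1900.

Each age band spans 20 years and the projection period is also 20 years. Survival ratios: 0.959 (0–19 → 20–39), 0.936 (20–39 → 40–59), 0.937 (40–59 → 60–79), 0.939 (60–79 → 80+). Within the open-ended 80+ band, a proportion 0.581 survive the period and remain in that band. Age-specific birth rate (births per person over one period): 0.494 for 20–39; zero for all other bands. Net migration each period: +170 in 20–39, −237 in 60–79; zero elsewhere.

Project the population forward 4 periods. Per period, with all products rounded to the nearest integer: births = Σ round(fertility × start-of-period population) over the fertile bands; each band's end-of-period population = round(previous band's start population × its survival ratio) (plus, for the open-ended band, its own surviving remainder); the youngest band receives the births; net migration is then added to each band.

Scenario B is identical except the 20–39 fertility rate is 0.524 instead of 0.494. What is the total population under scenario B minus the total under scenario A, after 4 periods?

545

[period 1]
Births: 8200 × 0.494 = 4051
20–39: 1650 × 0.959 = 1582
40–59: 8200 × 0.936 = 7675
60–79: 3200 × 0.937 = 2998
80+: 950 × 0.939 + 1900 × 0.581 = 892 + 1104 = 1996
Net migration: 20–39 + 170 → 1752; 60–79 − 237 → 2761
Giving 4051 / 1752 / 7675 / 2761 / 1996.
[period 2]
Births: 1752 × 0.494 = 865
20–39: 4051 × 0.959 = 3885
40–59: 1752 × 0.936 = 1640
60–79: 7675 × 0.937 = 7191
80+: 2761 × 0.939 + 1996 × 0.581 = 2593 + 1160 = 3753
Net migration: 20–39 + 170 → 4055; 60–79 − 237 → 6954
Giving 865 / 4055 / 1640 / 6954 / 3753.
[period 3]
Births: 4055 × 0.494 = 2003
20–39: 865 × 0.959 = 830
40–59: 4055 × 0.936 = 3795
60–79: 1640 × 0.937 = 1537
80+: 6954 × 0.939 + 3753 × 0.581 = 6530 + 2180 = 8710
Net migration: 20–39 + 170 → 1000; 60–79 − 237 → 1300
Giving 2003 / 1000 / 3795 / 1300 / 8710.
[period 4]
Births: 1000 × 0.494 = 494
20–39: 2003 × 0.959 = 1921
40–59: 1000 × 0.936 = 936
60–79: 3795 × 0.937 = 3556
80+: 1300 × 0.939 + 8710 × 0.581 = 1221 + 5061 = 6282
Net migration: 20–39 + 170 → 2091; 60–79 − 237 → 3319
Giving 494 / 2091 / 936 / 3319 / 6282.
Scenario A total after 4 periods: 13122
Scenario B projection —
[period 1]
Births: 8200 × 0.524 = 4297
20–39: 1650 × 0.959 = 1582
40–59: 8200 × 0.936 = 7675
60–79: 3200 × 0.937 = 2998
80+: 950 × 0.939 + 1900 × 0.581 = 892 + 1104 = 1996
Net migration: 20–39 + 170 → 1752; 60–79 − 237 → 2761
Giving 4297 / 1752 / 7675 / 2761 / 1996.
[period 2]
Births: 1752 × 0.524 = 918
20–39: 4297 × 0.959 = 4121
40–59: 1752 × 0.936 = 1640
60–79: 7675 × 0.937 = 7191
80+: 2761 × 0.939 + 1996 × 0.581 = 2593 + 1160 = 3753
Net migration: 20–39 + 170 → 4291; 60–79 − 237 → 6954
Giving 918 / 4291 / 1640 / 6954 / 3753.
[period 3]
Births: 4291 × 0.524 = 2248
20–39: 918 × 0.959 = 880
40–59: 4291 × 0.936 = 4016
60–79: 1640 × 0.937 = 1537
80+: 6954 × 0.939 + 3753 × 0.581 = 6530 + 2180 = 8710
Net migration: 20–39 + 170 → 1050; 60–79 − 237 → 1300
Giving 2248 / 1050 / 4016 / 1300 / 8710.
[period 4]
Births: 1050 × 0.524 = 550
20–39: 2248 × 0.959 = 2156
40–59: 1050 × 0.936 = 983
60–79: 4016 × 0.937 = 3763
80+: 1300 × 0.939 + 8710 × 0.581 = 1221 + 5061 = 6282
Net migration: 20–39 + 170 → 2326; 60–79 − 237 → 3526
Giving 550 / 2326 / 983 / 3526 / 6282.
Scenario B total after 4 periods: 13667
Difference B − A = 13667 − 13122 = 545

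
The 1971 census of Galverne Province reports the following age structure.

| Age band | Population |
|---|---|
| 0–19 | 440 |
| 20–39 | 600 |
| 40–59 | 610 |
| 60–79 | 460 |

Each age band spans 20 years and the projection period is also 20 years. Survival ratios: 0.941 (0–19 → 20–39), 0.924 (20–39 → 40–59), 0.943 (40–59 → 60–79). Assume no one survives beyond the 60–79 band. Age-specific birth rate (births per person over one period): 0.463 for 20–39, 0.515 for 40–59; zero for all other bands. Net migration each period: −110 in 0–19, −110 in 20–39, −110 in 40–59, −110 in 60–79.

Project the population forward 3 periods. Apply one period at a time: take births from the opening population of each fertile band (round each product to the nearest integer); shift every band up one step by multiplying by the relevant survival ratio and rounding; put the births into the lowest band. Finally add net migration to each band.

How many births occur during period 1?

[period 1]
Births: 600 * 0.463 = 278 ; 610 * 0.515 = 314 ⇒ total 592
20–39: 440 * 0.941 = 414
40–59: 600 * 0.924 = 554
60–79: 610 * 0.943 = 575
Net migration: 0–19 − 110 → 482; 20–39 − 110 → 304; 40–59 − 110 → 444; 60–79 − 110 → 465
End of period: [482, 304, 444, 465]

592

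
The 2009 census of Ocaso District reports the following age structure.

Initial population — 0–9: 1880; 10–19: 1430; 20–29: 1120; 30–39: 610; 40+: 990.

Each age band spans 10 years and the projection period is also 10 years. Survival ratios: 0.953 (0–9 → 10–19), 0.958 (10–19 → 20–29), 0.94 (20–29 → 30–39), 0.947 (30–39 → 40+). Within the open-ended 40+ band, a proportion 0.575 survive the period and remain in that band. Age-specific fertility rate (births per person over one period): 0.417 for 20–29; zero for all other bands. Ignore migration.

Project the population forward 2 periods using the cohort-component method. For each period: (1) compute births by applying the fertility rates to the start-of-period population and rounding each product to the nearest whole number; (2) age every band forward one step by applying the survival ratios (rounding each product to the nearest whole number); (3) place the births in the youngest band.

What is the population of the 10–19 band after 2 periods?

After projecting period 1:
Births: 1120 × 0.417 = 467
10–19: 1880 × 0.953 = 1792
20–29: 1430 × 0.958 = 1370
30–39: 1120 × 0.94 = 1053
40+: 610 × 0.947 + 990 × 0.575 = 578 + 569 = 1147
End of period: [467, 1792, 1370, 1053, 1147]
After projecting period 2:
Births: 1370 × 0.417 = 571
10–19: 467 × 0.953 = 445
20–29: 1792 × 0.958 = 1717
30–39: 1370 × 0.94 = 1288
40+: 1053 × 0.947 + 1147 × 0.575 = 997 + 660 = 1657
End of period: [571, 445, 1717, 1288, 1657]

445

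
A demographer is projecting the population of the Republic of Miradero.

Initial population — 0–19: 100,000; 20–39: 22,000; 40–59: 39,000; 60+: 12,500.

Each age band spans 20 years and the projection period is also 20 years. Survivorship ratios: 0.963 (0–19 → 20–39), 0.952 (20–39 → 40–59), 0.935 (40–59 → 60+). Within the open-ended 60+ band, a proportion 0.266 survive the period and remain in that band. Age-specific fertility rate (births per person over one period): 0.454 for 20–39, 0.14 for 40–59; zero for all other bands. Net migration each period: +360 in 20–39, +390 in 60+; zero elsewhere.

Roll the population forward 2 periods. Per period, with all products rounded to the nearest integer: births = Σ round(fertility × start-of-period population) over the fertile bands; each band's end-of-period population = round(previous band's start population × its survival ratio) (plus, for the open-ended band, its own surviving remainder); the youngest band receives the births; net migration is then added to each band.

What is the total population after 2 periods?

184733

(Bands numbered youngest = 1 to oldest = 4.)
After projecting period 1:
Births: 22000 × 0.454 = 9988, 39000 × 0.14 = 5460 → 15448
Band 2: 100000 × 0.963 = 96300
Band 3: 22000 × 0.952 = 20944
Band 4: 39000 × 0.935 + 12500 × 0.266 = 36465 + 3325 = 39790
Net migration: Band 2 + 360 → 96660; Band 4 + 390 → 40180
End of period: [15448, 96660, 20944, 40180]
After projecting period 2:
Births: 96660 × 0.454 = 43884, 20944 × 0.14 = 2932 → 46816
Band 2: 15448 × 0.963 = 14876
Band 3: 96660 × 0.952 = 92020
Band 4: 20944 × 0.935 + 40180 × 0.266 = 19583 + 10688 = 30271
Net migration: Band 2 + 360 → 15236; Band 4 + 390 → 30661
End of period: [46816, 15236, 92020, 30661]
Total after period 2: 46816 + 15236 + 92020 + 30661 = 184733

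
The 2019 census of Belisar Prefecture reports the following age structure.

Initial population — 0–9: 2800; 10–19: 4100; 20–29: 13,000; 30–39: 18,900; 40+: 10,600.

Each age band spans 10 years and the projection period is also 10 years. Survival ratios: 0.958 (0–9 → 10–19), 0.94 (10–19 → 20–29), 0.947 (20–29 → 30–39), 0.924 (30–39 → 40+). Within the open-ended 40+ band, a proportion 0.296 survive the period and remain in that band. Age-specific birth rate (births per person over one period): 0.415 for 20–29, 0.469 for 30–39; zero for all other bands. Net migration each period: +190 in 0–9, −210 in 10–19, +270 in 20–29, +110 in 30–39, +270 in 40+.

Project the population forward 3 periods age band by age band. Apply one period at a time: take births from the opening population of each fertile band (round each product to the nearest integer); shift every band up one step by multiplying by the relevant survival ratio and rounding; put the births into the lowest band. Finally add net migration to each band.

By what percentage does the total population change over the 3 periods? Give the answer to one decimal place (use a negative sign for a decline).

Let group 1 be 0–9 through group 5 = 40+.
After projecting period 1:
Births: 13000 × 0.415 = 5395 ; 18900 × 0.469 = 8864 → 14259
Group 2: 2800 × 0.958 = 2682
Group 3: 4100 × 0.94 = 3854
Group 4: 13000 × 0.947 = 12311
Group 5: 18900 × 0.924 + 10600 × 0.296 = 17464 + 3138 = 20602
Net migration: Group 1 + 190 → 14449; Group 2 − 210 → 2472; Group 3 + 270 → 4124; Group 4 + 110 → 12421; Group 5 + 270 → 20872
→ [14449, 2472, 4124, 12421, 20872]
After projecting period 2:
Births: 4124 × 0.415 = 1711 ; 12421 × 0.469 = 5825 → 7536
Group 2: 14449 × 0.958 = 13842
Group 3: 2472 × 0.94 = 2324
Group 4: 4124 × 0.947 = 3905
Group 5: 12421 × 0.924 + 20872 × 0.296 = 11477 + 6178 = 17655
Net migration: Group 1 + 190 → 7726; Group 2 − 210 → 13632; Group 3 + 270 → 2594; Group 4 + 110 → 4015; Group 5 + 270 → 17925
→ [7726, 13632, 2594, 4015, 17925]
After projecting period 3:
Births: 2594 × 0.415 = 1077 ; 4015 × 0.469 = 1883 → 2960
Group 2: 7726 × 0.958 = 7402
Group 3: 13632 × 0.94 = 12814
Group 4: 2594 × 0.947 = 2457
Group 5: 4015 × 0.924 + 17925 × 0.296 = 3710 + 5306 = 9016
Net migration: Group 1 + 190 → 3150; Group 2 − 210 → 7192; Group 3 + 270 → 13084; Group 4 + 110 → 2567; Group 5 + 270 → 9286
→ [3150, 7192, 13084, 2567, 9286]
Total: 49400 → 35279; change = -14121; percentage change = -28.6%

-28.6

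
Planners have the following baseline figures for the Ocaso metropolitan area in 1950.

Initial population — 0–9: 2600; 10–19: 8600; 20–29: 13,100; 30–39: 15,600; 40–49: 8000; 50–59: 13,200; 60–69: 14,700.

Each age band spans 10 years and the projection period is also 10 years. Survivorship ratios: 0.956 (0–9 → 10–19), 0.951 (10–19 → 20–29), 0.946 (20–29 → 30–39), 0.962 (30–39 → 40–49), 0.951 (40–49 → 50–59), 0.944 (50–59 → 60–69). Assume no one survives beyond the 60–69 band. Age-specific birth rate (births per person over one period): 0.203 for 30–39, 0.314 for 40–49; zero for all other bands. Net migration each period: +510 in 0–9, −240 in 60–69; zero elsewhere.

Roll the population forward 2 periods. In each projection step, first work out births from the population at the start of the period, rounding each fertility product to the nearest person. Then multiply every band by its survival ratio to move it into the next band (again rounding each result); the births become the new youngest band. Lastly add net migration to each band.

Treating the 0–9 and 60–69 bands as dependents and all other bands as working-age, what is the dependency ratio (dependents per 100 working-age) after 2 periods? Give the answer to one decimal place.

Period 1:
Births: 15600 × 0.203 = 3167  |  8000 × 0.314 = 2512 — total 5679
10–19: 2600 × 0.956 = 2486
20–29: 8600 × 0.951 = 8179
30–39: 13100 × 0.946 = 12393
40–49: 15600 × 0.962 = 15007
50–59: 8000 × 0.951 = 7608
60–69: 13200 × 0.944 = 12461
Net migration: 0–9 + 510 → 6189; 60–69 − 240 → 12221
Population now: 0–9=6189, 10–19=2486, 20–29=8179, 30–39=12393, 40–49=15007, 50–59=7608, 60–69=12221
Period 2:
Births: 12393 × 0.203 = 2516  |  15007 × 0.314 = 4712 — total 7228
10–19: 6189 × 0.956 = 5917
20–29: 2486 × 0.951 = 2364
30–39: 8179 × 0.946 = 7737
40–49: 12393 × 0.962 = 11922
50–59: 15007 × 0.951 = 14272
60–69: 7608 × 0.944 = 7182
Net migration: 0–9 + 510 → 7738; 60–69 − 240 → 6942
Population now: 0–9=7738, 10–19=5917, 20–29=2364, 30–39=7737, 40–49=11922, 50–59=14272, 60–69=6942
Dependents (band 0–9 + band 60–69) = 7738 + 6942 = 14680; working-age = 42212; ratio = 14680/42212 × 100 = 34.8

34.8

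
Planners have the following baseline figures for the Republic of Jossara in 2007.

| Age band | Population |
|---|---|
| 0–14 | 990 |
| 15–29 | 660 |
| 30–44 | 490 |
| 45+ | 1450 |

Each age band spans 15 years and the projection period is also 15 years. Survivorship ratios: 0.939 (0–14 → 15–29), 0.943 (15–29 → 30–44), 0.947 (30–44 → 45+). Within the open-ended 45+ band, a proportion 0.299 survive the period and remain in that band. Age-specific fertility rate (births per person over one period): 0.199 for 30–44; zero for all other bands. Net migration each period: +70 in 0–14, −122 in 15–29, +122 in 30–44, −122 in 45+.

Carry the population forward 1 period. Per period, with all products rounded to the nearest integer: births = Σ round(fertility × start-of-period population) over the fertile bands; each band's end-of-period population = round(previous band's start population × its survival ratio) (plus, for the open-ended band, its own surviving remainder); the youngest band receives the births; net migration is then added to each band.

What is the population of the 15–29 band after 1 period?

808

Numbering the groups 1..4 from youngest to oldest:
Period 1.
Births: 490 × 0.199 = 98
Group 2: 990 × 0.939 = 930
Group 3: 660 × 0.943 = 622
Group 4: 490 × 0.947 + 1450 × 0.299 = 464 + 434 = 898
Net migration: Group 1 + 70 → 168; Group 2 − 122 → 808; Group 3 + 122 → 744; Group 4 − 122 → 776
End of period: [168, 808, 744, 776]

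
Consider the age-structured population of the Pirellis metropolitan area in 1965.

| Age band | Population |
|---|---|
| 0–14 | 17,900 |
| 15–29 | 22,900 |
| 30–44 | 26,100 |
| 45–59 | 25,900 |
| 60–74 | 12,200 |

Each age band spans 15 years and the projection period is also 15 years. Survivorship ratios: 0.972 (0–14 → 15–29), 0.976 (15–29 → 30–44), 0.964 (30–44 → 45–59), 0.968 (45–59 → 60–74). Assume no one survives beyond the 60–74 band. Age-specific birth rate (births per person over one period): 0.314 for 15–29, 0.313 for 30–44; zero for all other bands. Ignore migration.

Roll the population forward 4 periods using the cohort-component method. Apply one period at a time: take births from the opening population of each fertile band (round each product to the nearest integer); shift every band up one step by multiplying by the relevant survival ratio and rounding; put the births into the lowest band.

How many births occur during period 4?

8364

Call the groups 1 to 5, youngest first.
Period 1.
Births: 22900 * 0.314 = 7191  |  26100 * 0.313 = 8169 → total 15360
Group 2: 17900 * 0.972 = 17399
Group 3: 22900 * 0.976 = 22350
Group 4: 26100 * 0.964 = 25160
Group 5: 25900 * 0.968 = 25071
Population now: 0–14=15360, 15–29=17399, 30–44=22350, 45–59=25160, 60–74=25071
Period 2.
Births: 17399 * 0.314 = 5463  |  22350 * 0.313 = 6996 → total 12459
Group 2: 15360 * 0.972 = 14930
Group 3: 17399 * 0.976 = 16981
Group 4: 22350 * 0.964 = 21545
Group 5: 25160 * 0.968 = 24355
Population now: 0–14=12459, 15–29=14930, 30–44=16981, 45–59=21545, 60–74=24355
Period 3.
Births: 14930 * 0.314 = 4688  |  16981 * 0.313 = 5315 → total 10003
Group 2: 12459 * 0.972 = 12110
Group 3: 14930 * 0.976 = 14572
Group 4: 16981 * 0.964 = 16370
Group 5: 21545 * 0.968 = 20856
Population now: 0–14=10003, 15–29=12110, 30–44=14572, 45–59=16370, 60–74=20856
Period 4.
Births: 12110 * 0.314 = 3803  |  14572 * 0.313 = 4561 → total 8364
Group 2: 10003 * 0.972 = 9723
Group 3: 12110 * 0.976 = 11819
Group 4: 14572 * 0.964 = 14047
Group 5: 16370 * 0.968 = 15846
Population now: 0–14=8364, 15–29=9723, 30–44=11819, 45–59=14047, 60–74=15846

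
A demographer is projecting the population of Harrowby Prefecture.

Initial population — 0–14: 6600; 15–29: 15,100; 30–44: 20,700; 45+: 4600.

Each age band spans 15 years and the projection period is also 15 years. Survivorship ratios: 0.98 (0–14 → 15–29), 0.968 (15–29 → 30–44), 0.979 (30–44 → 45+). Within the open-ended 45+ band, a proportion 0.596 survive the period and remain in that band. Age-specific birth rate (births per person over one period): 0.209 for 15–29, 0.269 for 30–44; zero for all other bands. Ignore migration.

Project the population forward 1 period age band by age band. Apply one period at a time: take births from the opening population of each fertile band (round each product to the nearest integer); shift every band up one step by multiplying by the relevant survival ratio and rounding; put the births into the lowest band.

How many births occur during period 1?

After projecting period 1:
Births: 15100 × 0.209 = 3156, 20700 × 0.269 = 5568 ⇒ total 8724
15–29: 6600 × 0.98 = 6468
30–44: 15100 × 0.968 = 14617
45+: 20700 × 0.979 + 4600 × 0.596 = 20265 + 2742 = 23007
Giving 8724 / 6468 / 14617 / 23007.

8724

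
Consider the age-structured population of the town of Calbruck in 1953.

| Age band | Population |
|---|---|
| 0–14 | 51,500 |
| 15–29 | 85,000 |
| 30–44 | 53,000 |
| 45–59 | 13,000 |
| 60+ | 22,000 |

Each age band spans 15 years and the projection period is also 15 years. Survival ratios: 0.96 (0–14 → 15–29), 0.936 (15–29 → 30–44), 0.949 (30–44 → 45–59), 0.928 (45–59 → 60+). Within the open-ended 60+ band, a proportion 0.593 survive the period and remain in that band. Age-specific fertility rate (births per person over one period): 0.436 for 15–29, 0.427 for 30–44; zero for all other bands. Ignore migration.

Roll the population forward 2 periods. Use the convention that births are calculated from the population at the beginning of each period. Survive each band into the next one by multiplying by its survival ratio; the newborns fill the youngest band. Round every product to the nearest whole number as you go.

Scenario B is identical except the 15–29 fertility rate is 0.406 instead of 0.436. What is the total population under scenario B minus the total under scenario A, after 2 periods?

— Period 1 —
Births: 85000 × 0.436 = 37060  |  53000 × 0.427 = 22631 → total 59691
15–29: 51500 × 0.96 = 49440
30–44: 85000 × 0.936 = 79560
45–59: 53000 × 0.949 = 50297
60+: 13000 × 0.928 + 22000 × 0.593 = 12064 + 13046 = 25110
→ [59691, 49440, 79560, 50297, 25110]
— Period 2 —
Births: 49440 × 0.436 = 21556  |  79560 × 0.427 = 33972 → total 55528
15–29: 59691 × 0.96 = 57303
30–44: 49440 × 0.936 = 46276
45–59: 79560 × 0.949 = 75502
60+: 50297 × 0.928 + 25110 × 0.593 = 46676 + 14890 = 61566
→ [55528, 57303, 46276, 75502, 61566]
Scenario A total after 2 periods: 296175
Scenario B projection —
— Period 1 —
Births: 85000 × 0.406 = 34510  |  53000 × 0.427 = 22631 → total 57141
15–29: 51500 × 0.96 = 49440
30–44: 85000 × 0.936 = 79560
45–59: 53000 × 0.949 = 50297
60+: 13000 × 0.928 + 22000 × 0.593 = 12064 + 13046 = 25110
→ [57141, 49440, 79560, 50297, 25110]
— Period 2 —
Births: 49440 × 0.406 = 20073  |  79560 × 0.427 = 33972 → total 54045
15–29: 57141 × 0.96 = 54855
30–44: 49440 × 0.936 = 46276
45–59: 79560 × 0.949 = 75502
60+: 50297 × 0.928 + 25110 × 0.593 = 46676 + 14890 = 61566
→ [54045, 54855, 46276, 75502, 61566]
Scenario B total after 2 periods: 292244
Difference B − A = 292244 − 296175 = -3931

-3931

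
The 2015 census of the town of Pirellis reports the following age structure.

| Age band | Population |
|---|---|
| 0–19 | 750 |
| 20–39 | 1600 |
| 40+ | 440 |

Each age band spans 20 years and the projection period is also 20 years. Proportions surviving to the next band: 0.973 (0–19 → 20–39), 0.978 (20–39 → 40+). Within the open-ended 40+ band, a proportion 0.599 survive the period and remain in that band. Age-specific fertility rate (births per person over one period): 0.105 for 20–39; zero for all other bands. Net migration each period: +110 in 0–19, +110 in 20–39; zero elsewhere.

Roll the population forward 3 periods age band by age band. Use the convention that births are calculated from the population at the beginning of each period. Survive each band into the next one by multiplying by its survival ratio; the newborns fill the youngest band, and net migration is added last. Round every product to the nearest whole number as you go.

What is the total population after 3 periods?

Let band 1 be 0–19 through band 3 = 40+.
After projecting period 1:
Births: 1600 * 0.105 = 168
Band 2: 750 * 0.973 = 730
Band 3: 1600 * 0.978 + 440 * 0.599 = 1565 + 264 = 1829
Net migration: Band 1 + 110 → 278; Band 2 + 110 → 840
Giving 278 / 840 / 1829.
After projecting period 2:
Births: 840 * 0.105 = 88
Band 2: 278 * 0.973 = 270
Band 3: 840 * 0.978 + 1829 * 0.599 = 822 + 1096 = 1918
Net migration: Band 1 + 110 → 198; Band 2 + 110 → 380
Giving 198 / 380 / 1918.
After projecting period 3:
Births: 380 * 0.105 = 40
Band 2: 198 * 0.973 = 193
Band 3: 380 * 0.978 + 1918 * 0.599 = 372 + 1149 = 1521
Net migration: Band 1 + 110 → 150; Band 2 + 110 → 303
Giving 150 / 303 / 1521.
Total after period 3: 150 + 303 + 1521 = 1974

1974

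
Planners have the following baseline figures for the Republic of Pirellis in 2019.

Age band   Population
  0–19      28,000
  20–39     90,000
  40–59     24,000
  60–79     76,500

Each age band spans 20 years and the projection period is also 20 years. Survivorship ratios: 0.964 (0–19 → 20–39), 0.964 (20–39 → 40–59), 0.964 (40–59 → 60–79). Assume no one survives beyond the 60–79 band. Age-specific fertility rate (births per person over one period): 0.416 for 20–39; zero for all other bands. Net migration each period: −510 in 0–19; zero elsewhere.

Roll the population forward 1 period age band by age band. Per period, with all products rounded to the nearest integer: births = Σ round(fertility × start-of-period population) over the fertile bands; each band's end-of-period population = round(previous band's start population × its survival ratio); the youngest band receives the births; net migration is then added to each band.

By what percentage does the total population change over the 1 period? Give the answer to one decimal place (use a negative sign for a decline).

Numbering the groups 1..4 from youngest to oldest:
— Period 1 —
Births: 90000 * 0.416 = 37440
Group 2: 28000 * 0.964 = 26992
Group 3: 90000 * 0.964 = 86760
Group 4: 24000 * 0.964 = 23136
Net migration: Group 1 − 510 → 36930
Giving 36930 / 26992 / 86760 / 23136.
Total: 218500 → 173818; change = -44682; percentage change = -20.4%

-20.4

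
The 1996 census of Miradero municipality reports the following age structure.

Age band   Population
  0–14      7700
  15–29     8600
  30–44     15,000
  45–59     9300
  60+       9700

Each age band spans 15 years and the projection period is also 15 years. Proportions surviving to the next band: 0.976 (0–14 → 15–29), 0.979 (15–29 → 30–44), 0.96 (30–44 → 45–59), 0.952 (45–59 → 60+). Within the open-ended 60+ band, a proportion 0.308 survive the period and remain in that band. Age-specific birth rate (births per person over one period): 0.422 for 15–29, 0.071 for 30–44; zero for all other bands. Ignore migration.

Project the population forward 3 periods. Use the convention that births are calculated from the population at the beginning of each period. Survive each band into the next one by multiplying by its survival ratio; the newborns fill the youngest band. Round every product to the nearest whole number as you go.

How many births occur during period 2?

Let group 1 be 0–14 through group 5 = 60+.
Period 1:
Births: 8600 * 0.422 = 3629  |  15000 * 0.071 = 1065 → total 4694
Group 2: 7700 * 0.976 = 7515
Group 3: 8600 * 0.979 = 8419
Group 4: 15000 * 0.96 = 14400
Group 5: 9300 * 0.952 + 9700 * 0.308 = 8854 + 2988 = 11842
Population now: 0–14=4694, 15–29=7515, 30–44=8419, 45–59=14400, 60+=11842
Period 2:
Births: 7515 * 0.422 = 3171  |  8419 * 0.071 = 598 → total 3769
Group 2: 4694 * 0.976 = 4581
Group 3: 7515 * 0.979 = 7357
Group 4: 8419 * 0.96 = 8082
Group 5: 14400 * 0.952 + 11842 * 0.308 = 13709 + 3647 = 17356
Population now: 0–14=3769, 15–29=4581, 30–44=7357, 45–59=8082, 60+=17356

3769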